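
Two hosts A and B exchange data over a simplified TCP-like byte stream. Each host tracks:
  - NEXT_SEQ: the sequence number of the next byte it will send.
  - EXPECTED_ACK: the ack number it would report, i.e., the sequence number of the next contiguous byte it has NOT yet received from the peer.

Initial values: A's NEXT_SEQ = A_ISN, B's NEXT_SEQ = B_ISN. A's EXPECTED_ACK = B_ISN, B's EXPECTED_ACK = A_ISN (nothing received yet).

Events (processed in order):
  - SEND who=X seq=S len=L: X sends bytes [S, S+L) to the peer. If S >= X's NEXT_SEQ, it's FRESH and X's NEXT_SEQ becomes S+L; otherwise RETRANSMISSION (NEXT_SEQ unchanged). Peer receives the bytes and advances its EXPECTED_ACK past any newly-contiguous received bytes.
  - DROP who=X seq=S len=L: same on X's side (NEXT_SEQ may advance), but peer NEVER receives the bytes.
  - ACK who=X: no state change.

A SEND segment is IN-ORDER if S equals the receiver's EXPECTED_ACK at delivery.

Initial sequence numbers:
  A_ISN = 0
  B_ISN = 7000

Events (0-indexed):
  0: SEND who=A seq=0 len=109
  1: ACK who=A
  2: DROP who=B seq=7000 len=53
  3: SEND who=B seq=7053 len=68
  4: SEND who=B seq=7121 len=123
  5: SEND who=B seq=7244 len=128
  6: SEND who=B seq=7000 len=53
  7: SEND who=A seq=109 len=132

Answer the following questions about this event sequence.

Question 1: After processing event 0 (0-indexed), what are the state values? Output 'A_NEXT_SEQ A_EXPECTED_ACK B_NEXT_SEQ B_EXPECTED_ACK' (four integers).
After event 0: A_seq=109 A_ack=7000 B_seq=7000 B_ack=109

109 7000 7000 109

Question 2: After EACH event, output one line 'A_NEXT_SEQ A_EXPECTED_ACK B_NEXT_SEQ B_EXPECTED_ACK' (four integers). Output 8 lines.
109 7000 7000 109
109 7000 7000 109
109 7000 7053 109
109 7000 7121 109
109 7000 7244 109
109 7000 7372 109
109 7372 7372 109
241 7372 7372 241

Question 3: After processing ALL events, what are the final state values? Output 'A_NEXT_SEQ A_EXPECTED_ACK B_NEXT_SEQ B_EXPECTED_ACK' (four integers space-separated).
Answer: 241 7372 7372 241

Derivation:
After event 0: A_seq=109 A_ack=7000 B_seq=7000 B_ack=109
After event 1: A_seq=109 A_ack=7000 B_seq=7000 B_ack=109
After event 2: A_seq=109 A_ack=7000 B_seq=7053 B_ack=109
After event 3: A_seq=109 A_ack=7000 B_seq=7121 B_ack=109
After event 4: A_seq=109 A_ack=7000 B_seq=7244 B_ack=109
After event 5: A_seq=109 A_ack=7000 B_seq=7372 B_ack=109
After event 6: A_seq=109 A_ack=7372 B_seq=7372 B_ack=109
After event 7: A_seq=241 A_ack=7372 B_seq=7372 B_ack=241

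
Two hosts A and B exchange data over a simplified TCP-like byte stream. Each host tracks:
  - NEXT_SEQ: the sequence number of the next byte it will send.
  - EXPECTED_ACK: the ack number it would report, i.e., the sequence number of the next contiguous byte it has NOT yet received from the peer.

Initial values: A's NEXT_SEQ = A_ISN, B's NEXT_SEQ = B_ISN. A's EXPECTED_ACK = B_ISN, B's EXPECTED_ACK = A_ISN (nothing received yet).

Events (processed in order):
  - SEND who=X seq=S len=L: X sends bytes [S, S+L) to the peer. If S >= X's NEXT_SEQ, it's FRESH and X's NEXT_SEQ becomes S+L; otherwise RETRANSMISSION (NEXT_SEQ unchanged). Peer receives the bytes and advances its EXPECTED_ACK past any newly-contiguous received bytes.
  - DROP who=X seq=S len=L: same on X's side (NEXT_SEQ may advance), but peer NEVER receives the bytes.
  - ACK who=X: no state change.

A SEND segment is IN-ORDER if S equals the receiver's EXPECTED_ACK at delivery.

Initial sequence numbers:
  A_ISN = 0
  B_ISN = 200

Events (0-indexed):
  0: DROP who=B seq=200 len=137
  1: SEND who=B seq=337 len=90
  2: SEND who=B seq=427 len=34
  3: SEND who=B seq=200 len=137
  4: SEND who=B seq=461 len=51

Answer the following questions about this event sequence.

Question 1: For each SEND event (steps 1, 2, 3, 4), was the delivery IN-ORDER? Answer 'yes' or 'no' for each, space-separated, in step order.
Step 1: SEND seq=337 -> out-of-order
Step 2: SEND seq=427 -> out-of-order
Step 3: SEND seq=200 -> in-order
Step 4: SEND seq=461 -> in-order

Answer: no no yes yes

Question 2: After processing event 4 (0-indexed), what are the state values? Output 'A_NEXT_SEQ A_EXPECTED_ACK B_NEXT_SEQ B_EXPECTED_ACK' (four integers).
After event 0: A_seq=0 A_ack=200 B_seq=337 B_ack=0
After event 1: A_seq=0 A_ack=200 B_seq=427 B_ack=0
After event 2: A_seq=0 A_ack=200 B_seq=461 B_ack=0
After event 3: A_seq=0 A_ack=461 B_seq=461 B_ack=0
After event 4: A_seq=0 A_ack=512 B_seq=512 B_ack=0

0 512 512 0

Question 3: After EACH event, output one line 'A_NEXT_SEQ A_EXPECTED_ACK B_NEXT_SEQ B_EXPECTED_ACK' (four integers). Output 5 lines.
0 200 337 0
0 200 427 0
0 200 461 0
0 461 461 0
0 512 512 0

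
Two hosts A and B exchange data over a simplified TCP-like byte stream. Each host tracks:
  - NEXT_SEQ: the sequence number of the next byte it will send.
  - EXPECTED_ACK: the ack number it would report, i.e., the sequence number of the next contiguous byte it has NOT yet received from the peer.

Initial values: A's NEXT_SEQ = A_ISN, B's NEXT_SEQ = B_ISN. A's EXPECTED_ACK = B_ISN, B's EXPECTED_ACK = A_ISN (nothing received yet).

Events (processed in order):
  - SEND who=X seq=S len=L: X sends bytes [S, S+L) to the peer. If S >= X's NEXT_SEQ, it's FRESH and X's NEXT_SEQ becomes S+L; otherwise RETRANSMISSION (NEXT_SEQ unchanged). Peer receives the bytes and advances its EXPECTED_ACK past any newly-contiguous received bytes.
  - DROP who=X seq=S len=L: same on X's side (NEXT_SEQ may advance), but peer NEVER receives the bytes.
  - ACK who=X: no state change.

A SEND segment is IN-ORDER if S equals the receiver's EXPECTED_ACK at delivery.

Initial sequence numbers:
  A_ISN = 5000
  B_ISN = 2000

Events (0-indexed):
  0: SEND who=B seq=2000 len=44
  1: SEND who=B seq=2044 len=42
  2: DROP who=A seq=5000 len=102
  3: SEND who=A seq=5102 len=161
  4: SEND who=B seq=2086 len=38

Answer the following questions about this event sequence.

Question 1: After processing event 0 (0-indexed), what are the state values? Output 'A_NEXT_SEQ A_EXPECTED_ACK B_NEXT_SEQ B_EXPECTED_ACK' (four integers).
After event 0: A_seq=5000 A_ack=2044 B_seq=2044 B_ack=5000

5000 2044 2044 5000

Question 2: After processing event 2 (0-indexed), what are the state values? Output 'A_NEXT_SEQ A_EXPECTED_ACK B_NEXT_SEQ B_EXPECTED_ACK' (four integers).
After event 0: A_seq=5000 A_ack=2044 B_seq=2044 B_ack=5000
After event 1: A_seq=5000 A_ack=2086 B_seq=2086 B_ack=5000
After event 2: A_seq=5102 A_ack=2086 B_seq=2086 B_ack=5000

5102 2086 2086 5000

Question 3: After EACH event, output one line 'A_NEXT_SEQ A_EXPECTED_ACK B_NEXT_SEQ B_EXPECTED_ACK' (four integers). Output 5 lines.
5000 2044 2044 5000
5000 2086 2086 5000
5102 2086 2086 5000
5263 2086 2086 5000
5263 2124 2124 5000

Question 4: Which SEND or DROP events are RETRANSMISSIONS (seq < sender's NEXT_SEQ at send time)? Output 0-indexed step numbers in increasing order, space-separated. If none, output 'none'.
Step 0: SEND seq=2000 -> fresh
Step 1: SEND seq=2044 -> fresh
Step 2: DROP seq=5000 -> fresh
Step 3: SEND seq=5102 -> fresh
Step 4: SEND seq=2086 -> fresh

Answer: none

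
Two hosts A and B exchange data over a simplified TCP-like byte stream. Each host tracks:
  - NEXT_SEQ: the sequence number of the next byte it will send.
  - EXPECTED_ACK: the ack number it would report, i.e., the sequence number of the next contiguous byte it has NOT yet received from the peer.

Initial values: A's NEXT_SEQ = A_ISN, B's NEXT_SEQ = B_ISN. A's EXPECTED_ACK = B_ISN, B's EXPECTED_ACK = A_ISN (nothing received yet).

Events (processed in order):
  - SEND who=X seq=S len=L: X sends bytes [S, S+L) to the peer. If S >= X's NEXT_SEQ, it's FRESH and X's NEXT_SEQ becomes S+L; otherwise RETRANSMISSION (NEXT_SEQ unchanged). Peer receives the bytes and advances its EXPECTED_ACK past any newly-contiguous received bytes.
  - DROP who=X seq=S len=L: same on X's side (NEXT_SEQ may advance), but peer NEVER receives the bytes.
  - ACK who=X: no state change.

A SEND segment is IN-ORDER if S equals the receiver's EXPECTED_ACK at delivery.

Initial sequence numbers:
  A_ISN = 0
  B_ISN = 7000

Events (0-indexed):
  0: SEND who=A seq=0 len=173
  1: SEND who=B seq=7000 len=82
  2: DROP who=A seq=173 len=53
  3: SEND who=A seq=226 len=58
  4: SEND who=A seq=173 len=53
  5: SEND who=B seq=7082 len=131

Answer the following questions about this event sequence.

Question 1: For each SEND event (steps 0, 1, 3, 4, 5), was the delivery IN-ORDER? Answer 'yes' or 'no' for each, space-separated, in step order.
Step 0: SEND seq=0 -> in-order
Step 1: SEND seq=7000 -> in-order
Step 3: SEND seq=226 -> out-of-order
Step 4: SEND seq=173 -> in-order
Step 5: SEND seq=7082 -> in-order

Answer: yes yes no yes yes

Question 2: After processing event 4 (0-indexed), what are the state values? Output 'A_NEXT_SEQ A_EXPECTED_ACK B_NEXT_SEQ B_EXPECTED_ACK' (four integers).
After event 0: A_seq=173 A_ack=7000 B_seq=7000 B_ack=173
After event 1: A_seq=173 A_ack=7082 B_seq=7082 B_ack=173
After event 2: A_seq=226 A_ack=7082 B_seq=7082 B_ack=173
After event 3: A_seq=284 A_ack=7082 B_seq=7082 B_ack=173
After event 4: A_seq=284 A_ack=7082 B_seq=7082 B_ack=284

284 7082 7082 284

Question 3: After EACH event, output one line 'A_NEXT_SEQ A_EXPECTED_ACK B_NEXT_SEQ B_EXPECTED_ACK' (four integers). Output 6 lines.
173 7000 7000 173
173 7082 7082 173
226 7082 7082 173
284 7082 7082 173
284 7082 7082 284
284 7213 7213 284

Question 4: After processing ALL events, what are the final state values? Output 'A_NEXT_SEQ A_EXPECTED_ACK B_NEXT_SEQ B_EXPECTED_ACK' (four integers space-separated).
Answer: 284 7213 7213 284

Derivation:
After event 0: A_seq=173 A_ack=7000 B_seq=7000 B_ack=173
After event 1: A_seq=173 A_ack=7082 B_seq=7082 B_ack=173
After event 2: A_seq=226 A_ack=7082 B_seq=7082 B_ack=173
After event 3: A_seq=284 A_ack=7082 B_seq=7082 B_ack=173
After event 4: A_seq=284 A_ack=7082 B_seq=7082 B_ack=284
After event 5: A_seq=284 A_ack=7213 B_seq=7213 B_ack=284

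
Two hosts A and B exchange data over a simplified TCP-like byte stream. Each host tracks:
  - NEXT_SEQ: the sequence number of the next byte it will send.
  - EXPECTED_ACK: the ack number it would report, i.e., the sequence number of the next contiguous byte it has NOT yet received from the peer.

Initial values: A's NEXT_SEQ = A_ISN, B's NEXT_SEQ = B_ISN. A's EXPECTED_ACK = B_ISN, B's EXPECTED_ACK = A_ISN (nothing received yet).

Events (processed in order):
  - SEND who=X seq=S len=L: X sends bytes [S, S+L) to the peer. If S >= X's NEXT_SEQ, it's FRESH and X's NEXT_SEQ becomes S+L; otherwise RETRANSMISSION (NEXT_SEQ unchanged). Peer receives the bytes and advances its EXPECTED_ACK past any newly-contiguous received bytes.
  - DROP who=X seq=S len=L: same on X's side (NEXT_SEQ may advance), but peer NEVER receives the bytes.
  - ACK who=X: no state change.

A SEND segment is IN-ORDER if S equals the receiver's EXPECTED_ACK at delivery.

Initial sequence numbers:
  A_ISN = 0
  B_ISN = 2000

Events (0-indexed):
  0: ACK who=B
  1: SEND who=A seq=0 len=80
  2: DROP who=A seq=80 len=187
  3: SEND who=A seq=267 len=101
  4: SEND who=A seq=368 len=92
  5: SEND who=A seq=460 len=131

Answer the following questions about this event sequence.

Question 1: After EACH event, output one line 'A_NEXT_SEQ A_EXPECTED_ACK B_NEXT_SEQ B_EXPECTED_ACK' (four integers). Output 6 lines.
0 2000 2000 0
80 2000 2000 80
267 2000 2000 80
368 2000 2000 80
460 2000 2000 80
591 2000 2000 80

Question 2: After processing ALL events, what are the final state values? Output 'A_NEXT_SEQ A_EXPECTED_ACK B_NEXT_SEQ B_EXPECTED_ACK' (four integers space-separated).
Answer: 591 2000 2000 80

Derivation:
After event 0: A_seq=0 A_ack=2000 B_seq=2000 B_ack=0
After event 1: A_seq=80 A_ack=2000 B_seq=2000 B_ack=80
After event 2: A_seq=267 A_ack=2000 B_seq=2000 B_ack=80
After event 3: A_seq=368 A_ack=2000 B_seq=2000 B_ack=80
After event 4: A_seq=460 A_ack=2000 B_seq=2000 B_ack=80
After event 5: A_seq=591 A_ack=2000 B_seq=2000 B_ack=80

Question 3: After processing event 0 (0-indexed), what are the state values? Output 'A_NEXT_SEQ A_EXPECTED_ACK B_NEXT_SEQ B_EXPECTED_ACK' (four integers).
After event 0: A_seq=0 A_ack=2000 B_seq=2000 B_ack=0

0 2000 2000 0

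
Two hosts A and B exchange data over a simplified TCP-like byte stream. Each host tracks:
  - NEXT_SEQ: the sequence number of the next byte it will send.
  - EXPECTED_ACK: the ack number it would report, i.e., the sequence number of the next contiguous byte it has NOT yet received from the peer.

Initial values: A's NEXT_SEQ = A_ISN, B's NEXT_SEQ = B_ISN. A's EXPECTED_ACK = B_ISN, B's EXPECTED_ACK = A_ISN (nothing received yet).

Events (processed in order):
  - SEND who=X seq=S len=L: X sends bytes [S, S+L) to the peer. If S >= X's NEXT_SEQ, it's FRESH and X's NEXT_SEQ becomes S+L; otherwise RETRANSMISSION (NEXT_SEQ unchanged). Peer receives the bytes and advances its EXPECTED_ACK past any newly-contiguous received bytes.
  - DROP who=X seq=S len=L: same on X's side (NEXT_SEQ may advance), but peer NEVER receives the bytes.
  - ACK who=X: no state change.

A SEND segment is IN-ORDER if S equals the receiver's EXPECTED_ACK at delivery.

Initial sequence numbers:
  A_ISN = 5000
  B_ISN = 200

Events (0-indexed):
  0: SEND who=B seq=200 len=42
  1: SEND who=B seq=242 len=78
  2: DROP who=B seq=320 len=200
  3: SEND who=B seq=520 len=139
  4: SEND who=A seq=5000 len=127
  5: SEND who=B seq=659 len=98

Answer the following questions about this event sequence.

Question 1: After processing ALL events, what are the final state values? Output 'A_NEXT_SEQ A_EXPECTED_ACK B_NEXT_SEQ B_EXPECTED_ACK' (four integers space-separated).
After event 0: A_seq=5000 A_ack=242 B_seq=242 B_ack=5000
After event 1: A_seq=5000 A_ack=320 B_seq=320 B_ack=5000
After event 2: A_seq=5000 A_ack=320 B_seq=520 B_ack=5000
After event 3: A_seq=5000 A_ack=320 B_seq=659 B_ack=5000
After event 4: A_seq=5127 A_ack=320 B_seq=659 B_ack=5127
After event 5: A_seq=5127 A_ack=320 B_seq=757 B_ack=5127

Answer: 5127 320 757 5127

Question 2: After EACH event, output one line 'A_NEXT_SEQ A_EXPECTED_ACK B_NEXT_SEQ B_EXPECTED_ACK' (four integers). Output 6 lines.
5000 242 242 5000
5000 320 320 5000
5000 320 520 5000
5000 320 659 5000
5127 320 659 5127
5127 320 757 5127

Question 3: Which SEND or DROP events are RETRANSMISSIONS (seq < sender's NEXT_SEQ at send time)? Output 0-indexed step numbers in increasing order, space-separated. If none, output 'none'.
Answer: none

Derivation:
Step 0: SEND seq=200 -> fresh
Step 1: SEND seq=242 -> fresh
Step 2: DROP seq=320 -> fresh
Step 3: SEND seq=520 -> fresh
Step 4: SEND seq=5000 -> fresh
Step 5: SEND seq=659 -> fresh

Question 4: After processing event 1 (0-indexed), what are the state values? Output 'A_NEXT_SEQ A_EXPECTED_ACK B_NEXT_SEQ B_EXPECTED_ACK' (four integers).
After event 0: A_seq=5000 A_ack=242 B_seq=242 B_ack=5000
After event 1: A_seq=5000 A_ack=320 B_seq=320 B_ack=5000

5000 320 320 5000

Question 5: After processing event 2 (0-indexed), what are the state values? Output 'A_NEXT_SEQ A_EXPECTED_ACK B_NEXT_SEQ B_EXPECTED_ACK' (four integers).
After event 0: A_seq=5000 A_ack=242 B_seq=242 B_ack=5000
After event 1: A_seq=5000 A_ack=320 B_seq=320 B_ack=5000
After event 2: A_seq=5000 A_ack=320 B_seq=520 B_ack=5000

5000 320 520 5000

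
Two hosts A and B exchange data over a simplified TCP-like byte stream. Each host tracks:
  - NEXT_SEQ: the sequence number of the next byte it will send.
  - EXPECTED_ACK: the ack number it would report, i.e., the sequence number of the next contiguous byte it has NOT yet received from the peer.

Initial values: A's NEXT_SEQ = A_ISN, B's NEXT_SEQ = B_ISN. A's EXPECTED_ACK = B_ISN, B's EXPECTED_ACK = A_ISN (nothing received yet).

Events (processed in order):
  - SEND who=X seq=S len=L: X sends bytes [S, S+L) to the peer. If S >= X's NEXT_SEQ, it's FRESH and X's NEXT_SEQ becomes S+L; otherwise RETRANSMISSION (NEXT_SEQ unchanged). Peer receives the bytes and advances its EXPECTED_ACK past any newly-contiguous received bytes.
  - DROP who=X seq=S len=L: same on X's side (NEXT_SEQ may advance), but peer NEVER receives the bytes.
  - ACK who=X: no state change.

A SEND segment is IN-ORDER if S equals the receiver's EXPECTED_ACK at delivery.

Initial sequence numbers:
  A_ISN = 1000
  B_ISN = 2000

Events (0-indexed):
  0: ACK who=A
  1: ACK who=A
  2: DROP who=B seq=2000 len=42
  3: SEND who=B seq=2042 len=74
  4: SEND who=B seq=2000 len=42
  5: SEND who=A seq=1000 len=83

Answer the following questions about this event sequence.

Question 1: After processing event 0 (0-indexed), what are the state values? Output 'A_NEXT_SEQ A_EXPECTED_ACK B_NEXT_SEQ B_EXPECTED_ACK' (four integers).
After event 0: A_seq=1000 A_ack=2000 B_seq=2000 B_ack=1000

1000 2000 2000 1000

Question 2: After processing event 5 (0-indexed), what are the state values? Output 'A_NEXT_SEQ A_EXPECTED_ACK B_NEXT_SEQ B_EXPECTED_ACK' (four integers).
After event 0: A_seq=1000 A_ack=2000 B_seq=2000 B_ack=1000
After event 1: A_seq=1000 A_ack=2000 B_seq=2000 B_ack=1000
After event 2: A_seq=1000 A_ack=2000 B_seq=2042 B_ack=1000
After event 3: A_seq=1000 A_ack=2000 B_seq=2116 B_ack=1000
After event 4: A_seq=1000 A_ack=2116 B_seq=2116 B_ack=1000
After event 5: A_seq=1083 A_ack=2116 B_seq=2116 B_ack=1083

1083 2116 2116 1083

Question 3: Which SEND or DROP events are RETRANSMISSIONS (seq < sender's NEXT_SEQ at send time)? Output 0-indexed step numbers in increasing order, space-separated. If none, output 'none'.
Step 2: DROP seq=2000 -> fresh
Step 3: SEND seq=2042 -> fresh
Step 4: SEND seq=2000 -> retransmit
Step 5: SEND seq=1000 -> fresh

Answer: 4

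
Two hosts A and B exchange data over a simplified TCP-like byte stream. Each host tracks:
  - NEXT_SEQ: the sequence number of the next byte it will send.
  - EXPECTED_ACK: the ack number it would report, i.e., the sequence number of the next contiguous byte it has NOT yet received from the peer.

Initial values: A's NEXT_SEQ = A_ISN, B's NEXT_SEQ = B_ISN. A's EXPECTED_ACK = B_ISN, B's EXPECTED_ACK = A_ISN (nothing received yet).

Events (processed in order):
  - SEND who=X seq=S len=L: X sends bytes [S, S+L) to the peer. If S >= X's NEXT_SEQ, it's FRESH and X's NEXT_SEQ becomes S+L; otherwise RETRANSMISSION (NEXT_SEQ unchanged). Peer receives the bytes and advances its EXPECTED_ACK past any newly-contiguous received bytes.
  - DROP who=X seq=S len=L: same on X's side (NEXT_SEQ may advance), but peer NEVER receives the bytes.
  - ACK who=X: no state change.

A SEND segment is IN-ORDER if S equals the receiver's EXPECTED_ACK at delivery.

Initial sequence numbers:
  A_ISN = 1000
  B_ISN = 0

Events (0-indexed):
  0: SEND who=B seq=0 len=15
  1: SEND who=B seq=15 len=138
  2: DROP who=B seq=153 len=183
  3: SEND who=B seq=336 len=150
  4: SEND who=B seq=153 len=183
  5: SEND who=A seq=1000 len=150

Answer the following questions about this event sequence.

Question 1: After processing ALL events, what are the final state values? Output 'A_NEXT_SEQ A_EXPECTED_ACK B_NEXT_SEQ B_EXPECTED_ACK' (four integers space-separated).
After event 0: A_seq=1000 A_ack=15 B_seq=15 B_ack=1000
After event 1: A_seq=1000 A_ack=153 B_seq=153 B_ack=1000
After event 2: A_seq=1000 A_ack=153 B_seq=336 B_ack=1000
After event 3: A_seq=1000 A_ack=153 B_seq=486 B_ack=1000
After event 4: A_seq=1000 A_ack=486 B_seq=486 B_ack=1000
After event 5: A_seq=1150 A_ack=486 B_seq=486 B_ack=1150

Answer: 1150 486 486 1150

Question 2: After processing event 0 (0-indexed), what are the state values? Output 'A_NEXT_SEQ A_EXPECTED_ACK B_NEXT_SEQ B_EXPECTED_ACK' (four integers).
After event 0: A_seq=1000 A_ack=15 B_seq=15 B_ack=1000

1000 15 15 1000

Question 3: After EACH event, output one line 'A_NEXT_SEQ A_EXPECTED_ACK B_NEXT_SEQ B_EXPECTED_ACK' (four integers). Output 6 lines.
1000 15 15 1000
1000 153 153 1000
1000 153 336 1000
1000 153 486 1000
1000 486 486 1000
1150 486 486 1150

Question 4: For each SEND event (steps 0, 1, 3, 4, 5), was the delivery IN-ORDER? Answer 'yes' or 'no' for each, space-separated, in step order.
Answer: yes yes no yes yes

Derivation:
Step 0: SEND seq=0 -> in-order
Step 1: SEND seq=15 -> in-order
Step 3: SEND seq=336 -> out-of-order
Step 4: SEND seq=153 -> in-order
Step 5: SEND seq=1000 -> in-order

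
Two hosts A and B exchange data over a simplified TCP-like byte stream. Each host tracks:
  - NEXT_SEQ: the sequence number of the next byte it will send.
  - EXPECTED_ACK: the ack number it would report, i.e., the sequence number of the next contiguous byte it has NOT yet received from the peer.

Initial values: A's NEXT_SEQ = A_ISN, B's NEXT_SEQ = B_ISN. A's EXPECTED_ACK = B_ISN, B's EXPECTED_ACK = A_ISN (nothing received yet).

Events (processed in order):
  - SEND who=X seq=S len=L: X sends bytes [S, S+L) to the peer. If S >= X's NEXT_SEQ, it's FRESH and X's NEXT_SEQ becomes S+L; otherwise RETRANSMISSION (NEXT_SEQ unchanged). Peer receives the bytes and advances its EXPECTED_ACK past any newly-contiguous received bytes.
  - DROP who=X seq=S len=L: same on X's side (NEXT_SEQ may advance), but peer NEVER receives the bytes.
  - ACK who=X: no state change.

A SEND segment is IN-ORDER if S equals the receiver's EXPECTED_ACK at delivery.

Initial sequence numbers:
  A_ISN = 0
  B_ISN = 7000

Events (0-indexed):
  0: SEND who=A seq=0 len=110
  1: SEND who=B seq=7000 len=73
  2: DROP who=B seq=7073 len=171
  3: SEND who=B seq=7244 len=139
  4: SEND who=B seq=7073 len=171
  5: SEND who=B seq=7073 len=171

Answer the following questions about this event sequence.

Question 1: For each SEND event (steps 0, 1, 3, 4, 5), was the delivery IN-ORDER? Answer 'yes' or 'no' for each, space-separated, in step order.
Step 0: SEND seq=0 -> in-order
Step 1: SEND seq=7000 -> in-order
Step 3: SEND seq=7244 -> out-of-order
Step 4: SEND seq=7073 -> in-order
Step 5: SEND seq=7073 -> out-of-order

Answer: yes yes no yes no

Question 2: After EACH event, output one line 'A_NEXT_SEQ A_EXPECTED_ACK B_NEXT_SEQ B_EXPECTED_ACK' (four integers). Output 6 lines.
110 7000 7000 110
110 7073 7073 110
110 7073 7244 110
110 7073 7383 110
110 7383 7383 110
110 7383 7383 110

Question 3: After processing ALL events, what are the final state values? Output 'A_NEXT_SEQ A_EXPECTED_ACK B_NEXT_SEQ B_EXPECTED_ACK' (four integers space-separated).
After event 0: A_seq=110 A_ack=7000 B_seq=7000 B_ack=110
After event 1: A_seq=110 A_ack=7073 B_seq=7073 B_ack=110
After event 2: A_seq=110 A_ack=7073 B_seq=7244 B_ack=110
After event 3: A_seq=110 A_ack=7073 B_seq=7383 B_ack=110
After event 4: A_seq=110 A_ack=7383 B_seq=7383 B_ack=110
After event 5: A_seq=110 A_ack=7383 B_seq=7383 B_ack=110

Answer: 110 7383 7383 110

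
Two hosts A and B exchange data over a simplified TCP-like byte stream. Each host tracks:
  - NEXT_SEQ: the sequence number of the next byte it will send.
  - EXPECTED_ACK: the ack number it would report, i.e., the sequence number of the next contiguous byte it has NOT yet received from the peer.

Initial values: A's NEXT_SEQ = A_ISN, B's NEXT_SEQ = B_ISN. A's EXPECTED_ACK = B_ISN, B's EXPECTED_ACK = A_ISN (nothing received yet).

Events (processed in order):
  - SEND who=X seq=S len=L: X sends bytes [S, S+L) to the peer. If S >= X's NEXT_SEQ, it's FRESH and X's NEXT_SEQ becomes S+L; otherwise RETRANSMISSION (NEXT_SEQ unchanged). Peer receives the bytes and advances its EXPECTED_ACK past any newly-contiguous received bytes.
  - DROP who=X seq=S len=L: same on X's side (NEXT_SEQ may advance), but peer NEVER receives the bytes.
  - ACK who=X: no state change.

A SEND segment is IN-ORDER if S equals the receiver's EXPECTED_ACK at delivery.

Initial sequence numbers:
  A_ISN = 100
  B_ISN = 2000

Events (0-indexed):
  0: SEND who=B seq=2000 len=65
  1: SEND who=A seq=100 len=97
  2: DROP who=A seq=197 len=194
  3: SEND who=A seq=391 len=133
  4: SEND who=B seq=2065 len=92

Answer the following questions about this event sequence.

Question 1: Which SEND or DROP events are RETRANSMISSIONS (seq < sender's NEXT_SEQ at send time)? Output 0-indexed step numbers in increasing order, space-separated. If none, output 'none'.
Step 0: SEND seq=2000 -> fresh
Step 1: SEND seq=100 -> fresh
Step 2: DROP seq=197 -> fresh
Step 3: SEND seq=391 -> fresh
Step 4: SEND seq=2065 -> fresh

Answer: none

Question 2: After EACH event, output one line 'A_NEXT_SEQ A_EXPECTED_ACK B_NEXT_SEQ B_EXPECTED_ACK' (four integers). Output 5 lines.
100 2065 2065 100
197 2065 2065 197
391 2065 2065 197
524 2065 2065 197
524 2157 2157 197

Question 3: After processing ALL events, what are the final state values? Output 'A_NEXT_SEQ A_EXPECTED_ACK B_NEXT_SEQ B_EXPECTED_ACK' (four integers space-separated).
Answer: 524 2157 2157 197

Derivation:
After event 0: A_seq=100 A_ack=2065 B_seq=2065 B_ack=100
After event 1: A_seq=197 A_ack=2065 B_seq=2065 B_ack=197
After event 2: A_seq=391 A_ack=2065 B_seq=2065 B_ack=197
After event 3: A_seq=524 A_ack=2065 B_seq=2065 B_ack=197
After event 4: A_seq=524 A_ack=2157 B_seq=2157 B_ack=197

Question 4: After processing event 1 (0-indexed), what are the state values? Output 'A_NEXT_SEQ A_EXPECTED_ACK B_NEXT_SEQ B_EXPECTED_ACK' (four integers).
After event 0: A_seq=100 A_ack=2065 B_seq=2065 B_ack=100
After event 1: A_seq=197 A_ack=2065 B_seq=2065 B_ack=197

197 2065 2065 197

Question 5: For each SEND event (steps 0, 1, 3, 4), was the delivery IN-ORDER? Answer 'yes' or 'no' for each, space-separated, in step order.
Answer: yes yes no yes

Derivation:
Step 0: SEND seq=2000 -> in-order
Step 1: SEND seq=100 -> in-order
Step 3: SEND seq=391 -> out-of-order
Step 4: SEND seq=2065 -> in-order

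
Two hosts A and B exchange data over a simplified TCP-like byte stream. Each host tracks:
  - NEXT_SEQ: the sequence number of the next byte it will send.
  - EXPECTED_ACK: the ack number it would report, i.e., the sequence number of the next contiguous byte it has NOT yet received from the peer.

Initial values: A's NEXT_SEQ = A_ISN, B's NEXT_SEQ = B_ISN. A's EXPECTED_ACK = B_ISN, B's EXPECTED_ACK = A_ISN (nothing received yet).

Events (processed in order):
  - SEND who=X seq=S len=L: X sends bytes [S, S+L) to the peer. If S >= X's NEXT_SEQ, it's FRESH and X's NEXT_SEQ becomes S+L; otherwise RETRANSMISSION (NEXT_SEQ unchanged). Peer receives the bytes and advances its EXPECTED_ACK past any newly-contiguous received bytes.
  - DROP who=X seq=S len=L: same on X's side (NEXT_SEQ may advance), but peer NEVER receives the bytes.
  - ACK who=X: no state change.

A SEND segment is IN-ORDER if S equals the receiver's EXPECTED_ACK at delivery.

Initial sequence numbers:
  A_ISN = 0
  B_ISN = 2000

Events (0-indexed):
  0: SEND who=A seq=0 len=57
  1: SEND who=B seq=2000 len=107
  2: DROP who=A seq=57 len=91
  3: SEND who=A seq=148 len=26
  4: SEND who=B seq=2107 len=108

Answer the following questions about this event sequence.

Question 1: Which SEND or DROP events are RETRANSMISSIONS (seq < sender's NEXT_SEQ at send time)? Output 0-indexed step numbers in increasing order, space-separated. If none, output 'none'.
Step 0: SEND seq=0 -> fresh
Step 1: SEND seq=2000 -> fresh
Step 2: DROP seq=57 -> fresh
Step 3: SEND seq=148 -> fresh
Step 4: SEND seq=2107 -> fresh

Answer: none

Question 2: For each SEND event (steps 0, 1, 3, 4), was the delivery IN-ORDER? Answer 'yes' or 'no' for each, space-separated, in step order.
Answer: yes yes no yes

Derivation:
Step 0: SEND seq=0 -> in-order
Step 1: SEND seq=2000 -> in-order
Step 3: SEND seq=148 -> out-of-order
Step 4: SEND seq=2107 -> in-order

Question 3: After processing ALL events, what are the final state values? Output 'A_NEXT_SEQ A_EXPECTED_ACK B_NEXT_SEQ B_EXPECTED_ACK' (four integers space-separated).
Answer: 174 2215 2215 57

Derivation:
After event 0: A_seq=57 A_ack=2000 B_seq=2000 B_ack=57
After event 1: A_seq=57 A_ack=2107 B_seq=2107 B_ack=57
After event 2: A_seq=148 A_ack=2107 B_seq=2107 B_ack=57
After event 3: A_seq=174 A_ack=2107 B_seq=2107 B_ack=57
After event 4: A_seq=174 A_ack=2215 B_seq=2215 B_ack=57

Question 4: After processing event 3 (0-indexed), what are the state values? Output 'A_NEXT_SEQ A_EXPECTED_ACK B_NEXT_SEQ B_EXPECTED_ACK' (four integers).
After event 0: A_seq=57 A_ack=2000 B_seq=2000 B_ack=57
After event 1: A_seq=57 A_ack=2107 B_seq=2107 B_ack=57
After event 2: A_seq=148 A_ack=2107 B_seq=2107 B_ack=57
After event 3: A_seq=174 A_ack=2107 B_seq=2107 B_ack=57

174 2107 2107 57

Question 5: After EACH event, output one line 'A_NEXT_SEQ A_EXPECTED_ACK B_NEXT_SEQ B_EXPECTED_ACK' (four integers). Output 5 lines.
57 2000 2000 57
57 2107 2107 57
148 2107 2107 57
174 2107 2107 57
174 2215 2215 57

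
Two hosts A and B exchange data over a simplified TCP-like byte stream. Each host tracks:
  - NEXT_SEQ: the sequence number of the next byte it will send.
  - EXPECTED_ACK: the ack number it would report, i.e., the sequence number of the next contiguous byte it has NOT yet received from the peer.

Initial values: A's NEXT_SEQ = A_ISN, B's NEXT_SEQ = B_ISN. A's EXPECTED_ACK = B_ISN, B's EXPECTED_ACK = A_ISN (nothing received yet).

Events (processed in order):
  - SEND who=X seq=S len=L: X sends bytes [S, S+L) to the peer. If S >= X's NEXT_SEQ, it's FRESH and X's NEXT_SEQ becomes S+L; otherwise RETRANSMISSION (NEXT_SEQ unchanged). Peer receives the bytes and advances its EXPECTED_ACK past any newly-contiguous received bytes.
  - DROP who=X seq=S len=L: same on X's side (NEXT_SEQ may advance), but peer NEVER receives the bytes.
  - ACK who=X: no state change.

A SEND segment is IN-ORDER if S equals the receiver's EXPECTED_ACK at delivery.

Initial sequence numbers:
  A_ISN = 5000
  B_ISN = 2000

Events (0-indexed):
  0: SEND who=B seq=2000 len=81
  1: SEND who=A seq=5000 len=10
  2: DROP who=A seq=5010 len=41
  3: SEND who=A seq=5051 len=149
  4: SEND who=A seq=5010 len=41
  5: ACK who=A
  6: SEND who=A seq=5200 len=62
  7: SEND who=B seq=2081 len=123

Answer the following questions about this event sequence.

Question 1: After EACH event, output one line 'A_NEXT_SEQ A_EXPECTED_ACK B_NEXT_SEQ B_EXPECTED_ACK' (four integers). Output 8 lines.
5000 2081 2081 5000
5010 2081 2081 5010
5051 2081 2081 5010
5200 2081 2081 5010
5200 2081 2081 5200
5200 2081 2081 5200
5262 2081 2081 5262
5262 2204 2204 5262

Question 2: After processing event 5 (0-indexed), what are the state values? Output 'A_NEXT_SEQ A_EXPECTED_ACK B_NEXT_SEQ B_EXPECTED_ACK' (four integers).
After event 0: A_seq=5000 A_ack=2081 B_seq=2081 B_ack=5000
After event 1: A_seq=5010 A_ack=2081 B_seq=2081 B_ack=5010
After event 2: A_seq=5051 A_ack=2081 B_seq=2081 B_ack=5010
After event 3: A_seq=5200 A_ack=2081 B_seq=2081 B_ack=5010
After event 4: A_seq=5200 A_ack=2081 B_seq=2081 B_ack=5200
After event 5: A_seq=5200 A_ack=2081 B_seq=2081 B_ack=5200

5200 2081 2081 5200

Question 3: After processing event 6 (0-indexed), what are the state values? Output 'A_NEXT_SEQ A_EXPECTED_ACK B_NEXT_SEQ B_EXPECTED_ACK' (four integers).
After event 0: A_seq=5000 A_ack=2081 B_seq=2081 B_ack=5000
After event 1: A_seq=5010 A_ack=2081 B_seq=2081 B_ack=5010
After event 2: A_seq=5051 A_ack=2081 B_seq=2081 B_ack=5010
After event 3: A_seq=5200 A_ack=2081 B_seq=2081 B_ack=5010
After event 4: A_seq=5200 A_ack=2081 B_seq=2081 B_ack=5200
After event 5: A_seq=5200 A_ack=2081 B_seq=2081 B_ack=5200
After event 6: A_seq=5262 A_ack=2081 B_seq=2081 B_ack=5262

5262 2081 2081 5262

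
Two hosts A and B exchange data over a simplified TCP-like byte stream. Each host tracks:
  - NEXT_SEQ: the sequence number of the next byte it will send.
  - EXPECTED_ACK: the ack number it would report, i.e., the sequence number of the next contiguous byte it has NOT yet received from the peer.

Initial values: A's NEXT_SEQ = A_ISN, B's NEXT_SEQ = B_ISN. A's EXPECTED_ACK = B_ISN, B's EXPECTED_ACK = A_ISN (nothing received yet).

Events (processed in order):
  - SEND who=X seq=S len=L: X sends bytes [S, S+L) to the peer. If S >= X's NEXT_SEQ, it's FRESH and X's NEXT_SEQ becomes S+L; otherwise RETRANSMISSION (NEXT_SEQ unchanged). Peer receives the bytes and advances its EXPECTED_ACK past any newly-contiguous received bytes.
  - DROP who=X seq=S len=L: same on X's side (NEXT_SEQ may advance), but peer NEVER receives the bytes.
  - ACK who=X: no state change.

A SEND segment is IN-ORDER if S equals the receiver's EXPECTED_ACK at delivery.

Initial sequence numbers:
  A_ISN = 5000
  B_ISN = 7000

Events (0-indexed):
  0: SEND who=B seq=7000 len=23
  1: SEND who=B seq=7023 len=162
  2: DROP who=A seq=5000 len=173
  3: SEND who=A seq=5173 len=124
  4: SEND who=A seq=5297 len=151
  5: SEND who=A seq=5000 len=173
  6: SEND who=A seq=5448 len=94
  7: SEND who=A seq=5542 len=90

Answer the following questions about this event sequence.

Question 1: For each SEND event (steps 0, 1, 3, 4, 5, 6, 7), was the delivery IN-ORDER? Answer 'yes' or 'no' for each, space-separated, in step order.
Step 0: SEND seq=7000 -> in-order
Step 1: SEND seq=7023 -> in-order
Step 3: SEND seq=5173 -> out-of-order
Step 4: SEND seq=5297 -> out-of-order
Step 5: SEND seq=5000 -> in-order
Step 6: SEND seq=5448 -> in-order
Step 7: SEND seq=5542 -> in-order

Answer: yes yes no no yes yes yes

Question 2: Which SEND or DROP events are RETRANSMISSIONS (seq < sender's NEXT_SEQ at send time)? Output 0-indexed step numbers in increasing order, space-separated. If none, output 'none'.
Answer: 5

Derivation:
Step 0: SEND seq=7000 -> fresh
Step 1: SEND seq=7023 -> fresh
Step 2: DROP seq=5000 -> fresh
Step 3: SEND seq=5173 -> fresh
Step 4: SEND seq=5297 -> fresh
Step 5: SEND seq=5000 -> retransmit
Step 6: SEND seq=5448 -> fresh
Step 7: SEND seq=5542 -> fresh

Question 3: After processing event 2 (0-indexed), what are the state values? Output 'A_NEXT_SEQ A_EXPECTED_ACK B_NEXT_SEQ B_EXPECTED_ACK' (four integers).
After event 0: A_seq=5000 A_ack=7023 B_seq=7023 B_ack=5000
After event 1: A_seq=5000 A_ack=7185 B_seq=7185 B_ack=5000
After event 2: A_seq=5173 A_ack=7185 B_seq=7185 B_ack=5000

5173 7185 7185 5000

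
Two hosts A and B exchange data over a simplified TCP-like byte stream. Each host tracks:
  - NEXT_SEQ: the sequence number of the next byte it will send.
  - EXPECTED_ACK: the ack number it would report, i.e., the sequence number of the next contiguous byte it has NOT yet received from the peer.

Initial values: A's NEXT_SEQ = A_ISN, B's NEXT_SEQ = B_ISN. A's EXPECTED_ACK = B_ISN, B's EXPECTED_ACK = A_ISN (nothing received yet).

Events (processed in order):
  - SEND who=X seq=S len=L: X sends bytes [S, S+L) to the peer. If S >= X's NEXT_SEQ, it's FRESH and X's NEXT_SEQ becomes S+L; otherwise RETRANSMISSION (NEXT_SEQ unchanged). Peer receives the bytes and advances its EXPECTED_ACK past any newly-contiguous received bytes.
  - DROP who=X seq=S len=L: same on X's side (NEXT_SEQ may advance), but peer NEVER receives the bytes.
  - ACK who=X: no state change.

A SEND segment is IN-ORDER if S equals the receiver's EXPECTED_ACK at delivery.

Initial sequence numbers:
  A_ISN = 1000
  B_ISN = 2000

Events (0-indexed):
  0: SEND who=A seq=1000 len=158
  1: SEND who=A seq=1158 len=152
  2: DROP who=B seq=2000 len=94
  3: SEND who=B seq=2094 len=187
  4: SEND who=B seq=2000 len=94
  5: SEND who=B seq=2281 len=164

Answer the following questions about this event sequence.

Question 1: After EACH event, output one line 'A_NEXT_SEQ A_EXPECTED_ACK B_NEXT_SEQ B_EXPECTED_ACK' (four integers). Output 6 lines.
1158 2000 2000 1158
1310 2000 2000 1310
1310 2000 2094 1310
1310 2000 2281 1310
1310 2281 2281 1310
1310 2445 2445 1310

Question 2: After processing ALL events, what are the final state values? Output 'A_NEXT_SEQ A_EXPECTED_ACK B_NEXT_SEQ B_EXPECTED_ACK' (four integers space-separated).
Answer: 1310 2445 2445 1310

Derivation:
After event 0: A_seq=1158 A_ack=2000 B_seq=2000 B_ack=1158
After event 1: A_seq=1310 A_ack=2000 B_seq=2000 B_ack=1310
After event 2: A_seq=1310 A_ack=2000 B_seq=2094 B_ack=1310
After event 3: A_seq=1310 A_ack=2000 B_seq=2281 B_ack=1310
After event 4: A_seq=1310 A_ack=2281 B_seq=2281 B_ack=1310
After event 5: A_seq=1310 A_ack=2445 B_seq=2445 B_ack=1310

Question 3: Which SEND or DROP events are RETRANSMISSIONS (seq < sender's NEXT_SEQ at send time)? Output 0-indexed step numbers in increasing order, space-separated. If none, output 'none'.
Answer: 4

Derivation:
Step 0: SEND seq=1000 -> fresh
Step 1: SEND seq=1158 -> fresh
Step 2: DROP seq=2000 -> fresh
Step 3: SEND seq=2094 -> fresh
Step 4: SEND seq=2000 -> retransmit
Step 5: SEND seq=2281 -> fresh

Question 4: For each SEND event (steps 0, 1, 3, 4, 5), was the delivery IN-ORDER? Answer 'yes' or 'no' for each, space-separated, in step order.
Step 0: SEND seq=1000 -> in-order
Step 1: SEND seq=1158 -> in-order
Step 3: SEND seq=2094 -> out-of-order
Step 4: SEND seq=2000 -> in-order
Step 5: SEND seq=2281 -> in-order

Answer: yes yes no yes yes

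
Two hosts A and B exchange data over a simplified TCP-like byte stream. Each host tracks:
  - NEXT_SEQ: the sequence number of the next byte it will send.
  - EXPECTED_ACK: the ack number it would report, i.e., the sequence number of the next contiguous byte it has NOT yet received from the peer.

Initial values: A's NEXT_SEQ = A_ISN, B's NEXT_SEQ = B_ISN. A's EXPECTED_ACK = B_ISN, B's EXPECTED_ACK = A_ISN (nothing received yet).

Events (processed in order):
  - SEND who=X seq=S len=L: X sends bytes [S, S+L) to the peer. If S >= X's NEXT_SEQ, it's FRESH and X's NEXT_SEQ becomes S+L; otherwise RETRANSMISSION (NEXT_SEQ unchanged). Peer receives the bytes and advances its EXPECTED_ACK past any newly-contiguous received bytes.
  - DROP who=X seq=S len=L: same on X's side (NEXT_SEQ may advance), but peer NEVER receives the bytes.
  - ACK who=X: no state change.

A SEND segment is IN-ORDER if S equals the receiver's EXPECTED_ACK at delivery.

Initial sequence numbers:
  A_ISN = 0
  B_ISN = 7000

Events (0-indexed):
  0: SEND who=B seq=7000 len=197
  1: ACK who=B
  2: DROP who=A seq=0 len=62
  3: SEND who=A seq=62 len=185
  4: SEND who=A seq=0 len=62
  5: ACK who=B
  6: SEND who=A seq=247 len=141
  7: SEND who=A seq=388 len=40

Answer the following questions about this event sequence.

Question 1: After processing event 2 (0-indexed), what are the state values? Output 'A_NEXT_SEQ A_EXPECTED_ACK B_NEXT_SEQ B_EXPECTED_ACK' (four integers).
After event 0: A_seq=0 A_ack=7197 B_seq=7197 B_ack=0
After event 1: A_seq=0 A_ack=7197 B_seq=7197 B_ack=0
After event 2: A_seq=62 A_ack=7197 B_seq=7197 B_ack=0

62 7197 7197 0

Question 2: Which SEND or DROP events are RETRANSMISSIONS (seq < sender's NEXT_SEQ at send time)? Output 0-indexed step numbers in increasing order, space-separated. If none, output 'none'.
Answer: 4

Derivation:
Step 0: SEND seq=7000 -> fresh
Step 2: DROP seq=0 -> fresh
Step 3: SEND seq=62 -> fresh
Step 4: SEND seq=0 -> retransmit
Step 6: SEND seq=247 -> fresh
Step 7: SEND seq=388 -> fresh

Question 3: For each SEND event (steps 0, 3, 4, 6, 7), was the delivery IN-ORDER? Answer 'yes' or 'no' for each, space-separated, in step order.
Step 0: SEND seq=7000 -> in-order
Step 3: SEND seq=62 -> out-of-order
Step 4: SEND seq=0 -> in-order
Step 6: SEND seq=247 -> in-order
Step 7: SEND seq=388 -> in-order

Answer: yes no yes yes yes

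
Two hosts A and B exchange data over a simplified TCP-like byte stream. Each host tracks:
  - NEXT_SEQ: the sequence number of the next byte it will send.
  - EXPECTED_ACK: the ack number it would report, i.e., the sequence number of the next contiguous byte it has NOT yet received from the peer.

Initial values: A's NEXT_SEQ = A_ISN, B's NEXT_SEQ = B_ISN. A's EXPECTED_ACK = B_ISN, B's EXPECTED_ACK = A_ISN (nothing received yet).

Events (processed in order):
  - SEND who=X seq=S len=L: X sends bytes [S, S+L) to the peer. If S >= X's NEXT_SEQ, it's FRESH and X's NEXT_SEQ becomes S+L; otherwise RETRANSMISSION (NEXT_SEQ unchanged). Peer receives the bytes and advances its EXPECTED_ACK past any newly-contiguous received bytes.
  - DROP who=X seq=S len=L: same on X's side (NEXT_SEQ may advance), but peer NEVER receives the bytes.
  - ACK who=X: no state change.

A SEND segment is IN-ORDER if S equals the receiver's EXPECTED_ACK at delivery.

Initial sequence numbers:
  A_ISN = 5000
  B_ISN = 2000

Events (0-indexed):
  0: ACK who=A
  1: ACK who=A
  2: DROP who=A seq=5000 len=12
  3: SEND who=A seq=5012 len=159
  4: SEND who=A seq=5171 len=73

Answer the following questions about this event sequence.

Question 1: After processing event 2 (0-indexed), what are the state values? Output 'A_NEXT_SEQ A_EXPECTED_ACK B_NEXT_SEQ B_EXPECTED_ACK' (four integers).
After event 0: A_seq=5000 A_ack=2000 B_seq=2000 B_ack=5000
After event 1: A_seq=5000 A_ack=2000 B_seq=2000 B_ack=5000
After event 2: A_seq=5012 A_ack=2000 B_seq=2000 B_ack=5000

5012 2000 2000 5000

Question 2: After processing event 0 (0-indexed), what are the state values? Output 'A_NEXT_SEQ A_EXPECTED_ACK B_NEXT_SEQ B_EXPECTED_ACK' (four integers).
After event 0: A_seq=5000 A_ack=2000 B_seq=2000 B_ack=5000

5000 2000 2000 5000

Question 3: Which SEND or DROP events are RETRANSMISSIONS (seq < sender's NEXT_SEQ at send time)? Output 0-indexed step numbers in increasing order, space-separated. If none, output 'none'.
Step 2: DROP seq=5000 -> fresh
Step 3: SEND seq=5012 -> fresh
Step 4: SEND seq=5171 -> fresh

Answer: none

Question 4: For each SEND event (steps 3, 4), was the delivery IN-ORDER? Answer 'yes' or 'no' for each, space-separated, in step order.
Step 3: SEND seq=5012 -> out-of-order
Step 4: SEND seq=5171 -> out-of-order

Answer: no no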